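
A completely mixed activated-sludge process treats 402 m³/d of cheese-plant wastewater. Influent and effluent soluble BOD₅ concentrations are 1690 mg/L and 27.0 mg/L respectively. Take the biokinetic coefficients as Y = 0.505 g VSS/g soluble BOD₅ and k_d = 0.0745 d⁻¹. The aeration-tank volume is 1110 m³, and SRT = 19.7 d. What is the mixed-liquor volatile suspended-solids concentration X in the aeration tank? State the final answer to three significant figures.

X = Y·Q·ΔS·θ_c / [V·(1 + k_d θ_c)] = 0.505 × 402 × (1690 − 27.0) × 19.7 / [1110 × (1 + 0.0745 × 19.7)] = 2428 mg/L.

X ≈ 2430 mg/L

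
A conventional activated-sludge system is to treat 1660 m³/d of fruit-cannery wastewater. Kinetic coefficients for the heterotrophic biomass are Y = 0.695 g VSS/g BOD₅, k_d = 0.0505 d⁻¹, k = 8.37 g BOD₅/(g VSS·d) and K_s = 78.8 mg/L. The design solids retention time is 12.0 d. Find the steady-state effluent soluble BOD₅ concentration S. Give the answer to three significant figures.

S ≈ 1.86 mg/L

From the Monod/SRT balance for a CMAS, S = K_s·(1+k_d θ_c)/[θ_c·(Y k − k_d) − 1] = 78.8 × (1 + 0.0505 × 12.0) / [12.0 × (0.695 × 8.37 − 0.0505) − 1] = 126.6 / 68.20 = 1.856 mg/L.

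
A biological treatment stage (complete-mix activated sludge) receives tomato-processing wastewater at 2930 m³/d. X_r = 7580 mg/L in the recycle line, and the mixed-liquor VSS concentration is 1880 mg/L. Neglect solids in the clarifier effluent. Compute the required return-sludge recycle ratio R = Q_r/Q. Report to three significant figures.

Solids balance on the clarifier gives (1+R)X = R·X_r, so R = X/(X_r − X) = 1880 / (7580 − 1880) = 0.3298.

R ≈ 0.330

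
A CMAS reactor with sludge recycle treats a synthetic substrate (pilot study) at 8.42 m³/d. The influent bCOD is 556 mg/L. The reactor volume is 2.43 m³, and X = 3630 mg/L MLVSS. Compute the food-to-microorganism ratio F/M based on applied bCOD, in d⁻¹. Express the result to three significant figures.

Food-to-microorganism ratio F/M = Q S₀ / (V X) = 8.42 × 556 / (2.430 × 3630) = 0.5307 d⁻¹.

F/M ≈ 0.531 d⁻¹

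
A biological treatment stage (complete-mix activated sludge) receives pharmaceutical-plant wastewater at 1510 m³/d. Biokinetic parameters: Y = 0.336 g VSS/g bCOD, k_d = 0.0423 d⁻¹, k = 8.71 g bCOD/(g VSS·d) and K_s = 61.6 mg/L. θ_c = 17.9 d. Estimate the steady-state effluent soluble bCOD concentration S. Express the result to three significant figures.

S ≈ 2.14 mg/L

From the Monod/SRT balance for a CMAS, S = K_s·(1+k_d θ_c)/[θ_c·(Y k − k_d) − 1] = 61.6 × (1 + 0.0423 × 17.9) / [17.9 × (0.336 × 8.71 − 0.0423) − 1] = 108.2 / 50.63 = 2.138 mg/L.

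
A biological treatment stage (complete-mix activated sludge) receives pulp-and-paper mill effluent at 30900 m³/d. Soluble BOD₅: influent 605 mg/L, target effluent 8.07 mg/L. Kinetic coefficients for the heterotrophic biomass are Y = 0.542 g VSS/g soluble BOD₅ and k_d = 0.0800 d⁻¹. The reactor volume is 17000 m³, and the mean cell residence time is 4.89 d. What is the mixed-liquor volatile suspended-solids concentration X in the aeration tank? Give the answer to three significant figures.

X ≈ 2070 mg/L

Solving the biomass balance for X: X = Y Q (S₀−S) θ_c / [V (1+k_d θ_c)] = 0.542 × 30900 × (605 − 8.07) × 4.89 / [17000 × (1 + 0.0800 × 4.89)] = 2067 mg/L.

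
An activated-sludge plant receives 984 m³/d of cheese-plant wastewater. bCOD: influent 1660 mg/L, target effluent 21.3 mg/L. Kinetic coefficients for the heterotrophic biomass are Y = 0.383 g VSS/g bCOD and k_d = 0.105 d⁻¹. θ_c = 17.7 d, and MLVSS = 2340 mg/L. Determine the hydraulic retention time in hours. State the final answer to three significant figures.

Rearranging the biomass balance for a CMAS with decay, V = Y·Q·ΔS·θ_c / [X·(1+k_d θ_c)] = 0.383 × 984 × (1660 − 21.3) × 17.7 / [2340 × (1 + 0.105 × 17.7)] = 1.09×10^7 / 6689 = 1634 m³.
τ = V/Q = 1634/984 = 1.661 d, or 39.86 h.

τ ≈ 39.9 h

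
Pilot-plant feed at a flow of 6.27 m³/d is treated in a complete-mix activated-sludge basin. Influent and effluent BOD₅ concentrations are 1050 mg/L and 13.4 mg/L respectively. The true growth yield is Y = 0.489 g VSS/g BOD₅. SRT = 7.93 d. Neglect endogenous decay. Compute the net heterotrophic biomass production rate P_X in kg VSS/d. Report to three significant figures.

Since k_d ≈ 0, Y_obs = Y = 0.489 g VSS/g BOD₅.
Mass of BOD₅ removed per day: Q(S₀ − S) = 6.27 × 1037 g/m³ = 6.499 kg/d.
Biomass produced: P_X = Y_obs·Q·ΔS = 0.4890 × 6.499 ≈ 3.178 kg VSS/d.

P_X ≈ 3.18 kg VSS/d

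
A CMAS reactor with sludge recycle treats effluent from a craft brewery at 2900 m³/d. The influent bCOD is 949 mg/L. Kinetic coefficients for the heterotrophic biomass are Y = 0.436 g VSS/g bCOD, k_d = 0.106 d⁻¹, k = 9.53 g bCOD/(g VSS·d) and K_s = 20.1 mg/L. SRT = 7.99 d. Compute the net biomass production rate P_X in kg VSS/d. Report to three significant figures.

For a completely mixed reactor with recycle the Lawrence–McCarty relation gives S = K_s·(1 + k_d·θ_c) / [θ_c·(Y·k − k_d) − 1] = 20.1 × (1 + 0.106 × 7.99) / [7.99 × (0.436 × 9.53 − 0.106) − 1] = 37.12 / 31.35 = 1.184 mg/L.
Correct the yield for decay: Y_obs = Y/(1 + k_d θ_c) = 0.436 / (1 + 0.106 × 7.99) = 0.436 / 1.847 = 0.2361.
Mass of bCOD removed per day: Q(S₀ − S) = 2900 × 947.8 g/m³ = 2749 kg/d.
So the net sludge growth is P_X = 0.2361 × 2749 = 648.9 kg VSS/d.

P_X ≈ 649 kg VSS/d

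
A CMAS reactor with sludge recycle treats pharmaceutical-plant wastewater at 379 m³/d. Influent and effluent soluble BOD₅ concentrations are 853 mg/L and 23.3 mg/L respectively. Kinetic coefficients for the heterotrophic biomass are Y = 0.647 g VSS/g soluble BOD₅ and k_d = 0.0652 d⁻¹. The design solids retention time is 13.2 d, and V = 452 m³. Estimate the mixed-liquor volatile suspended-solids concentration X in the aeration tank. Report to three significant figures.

X = Y·Q·ΔS·θ_c / [V·(1 + k_d θ_c)] = 0.647 × 379 × (853 − 23.3) × 13.2 / [452 × (1 + 0.0652 × 13.2)] = 3193 mg/L.

X ≈ 3190 mg/L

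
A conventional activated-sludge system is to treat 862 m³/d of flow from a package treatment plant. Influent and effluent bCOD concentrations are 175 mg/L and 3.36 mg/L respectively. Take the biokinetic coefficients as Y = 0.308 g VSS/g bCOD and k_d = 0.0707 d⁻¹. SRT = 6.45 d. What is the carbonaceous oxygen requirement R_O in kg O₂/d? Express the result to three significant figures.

The observed yield is Y_obs = Y/(1 + k_d·θ_c) = 0.308 / (1 + 0.0707 × 6.45) = 0.308 / 1.456 = 0.2115 g VSS per g bCOD removed.
Substrate removed = Q·(S₀ − S) = 862 m³/d × (175 − 3.36) g/m³ = 1.48×10^5 g/d = 148.0 kg/d.
Biomass synthesised: P_X = Y_obs × 148.0 = 31.30 kg VSS/d.
R_O = Q·(S₀ − S) − 1.42·P_X = 148.0 − 1.42 × 31.30 = 103.5 kg O₂/d.

R_O ≈ 104 kg O₂/d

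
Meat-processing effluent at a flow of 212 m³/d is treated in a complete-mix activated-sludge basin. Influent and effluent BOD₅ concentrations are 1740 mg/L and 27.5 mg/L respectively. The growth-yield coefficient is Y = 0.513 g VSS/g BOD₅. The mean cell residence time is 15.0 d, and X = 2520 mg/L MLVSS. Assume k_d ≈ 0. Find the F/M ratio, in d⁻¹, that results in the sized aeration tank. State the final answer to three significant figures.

F/M ≈ 0.132 d⁻¹

With k_d = 0 the design equation reduces to V = Y Q (S₀−S) θ_c / X = 0.513 × 212 × (1740 − 27.5) × 15.0 / 2520 = 1109 m³.
Food-to-microorganism ratio F/M = Q S₀ / (V X) = 212 × 1740 / (1109 × 2520) = 0.1320 d⁻¹.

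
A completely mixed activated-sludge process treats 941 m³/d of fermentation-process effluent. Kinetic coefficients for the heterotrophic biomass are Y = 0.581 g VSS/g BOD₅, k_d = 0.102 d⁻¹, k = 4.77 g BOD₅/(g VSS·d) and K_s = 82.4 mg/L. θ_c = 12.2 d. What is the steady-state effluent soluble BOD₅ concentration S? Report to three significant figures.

S ≈ 5.86 mg/L

For a completely mixed reactor with recycle the Lawrence–McCarty relation gives S = K_s·(1 + k_d·θ_c) / [θ_c·(Y·k − k_d) − 1] = 82.4 × (1 + 0.102 × 12.2) / [12.2 × (0.581 × 4.77 − 0.102) − 1] = 184.9 / 31.57 = 5.859 mg/L.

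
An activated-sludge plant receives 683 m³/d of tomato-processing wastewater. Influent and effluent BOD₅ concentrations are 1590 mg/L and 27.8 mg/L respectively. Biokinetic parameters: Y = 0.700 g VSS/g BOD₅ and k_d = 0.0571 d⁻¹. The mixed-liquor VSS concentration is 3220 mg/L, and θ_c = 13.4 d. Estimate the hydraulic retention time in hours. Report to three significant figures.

From the SRT design equation V = Y Q (S₀−S) θ_c / [X (1 + k_d θ_c)] = 0.700 × 683 × (1590 − 27.8) × 13.4 / [3220 × (1 + 0.0571 × 13.4)] = 1×10^7 / 5684 = 1761 m³.
τ = V/Q = 1761/683 = 2.578 d, or 61.88 h.

τ ≈ 61.9 h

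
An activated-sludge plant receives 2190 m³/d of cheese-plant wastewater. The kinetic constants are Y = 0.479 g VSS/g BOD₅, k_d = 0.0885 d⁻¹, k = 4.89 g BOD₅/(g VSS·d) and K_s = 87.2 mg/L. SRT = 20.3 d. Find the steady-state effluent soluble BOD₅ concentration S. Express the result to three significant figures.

S ≈ 5.45 mg/L

From the Monod/SRT balance for a CMAS, S = K_s·(1+k_d θ_c)/[θ_c·(Y k − k_d) − 1] = 87.2 × (1 + 0.0885 × 20.3) / [20.3 × (0.479 × 4.89 − 0.0885) − 1] = 243.9 / 44.75 = 5.449 mg/L.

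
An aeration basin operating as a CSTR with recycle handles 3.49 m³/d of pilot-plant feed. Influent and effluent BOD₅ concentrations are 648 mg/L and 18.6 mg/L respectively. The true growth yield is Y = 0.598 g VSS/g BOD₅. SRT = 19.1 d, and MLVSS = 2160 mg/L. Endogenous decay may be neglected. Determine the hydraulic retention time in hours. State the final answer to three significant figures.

Biomass mass balance (decay neglected): V·X = Y·Q·(S₀ − S)·θ_c, so V = 0.598 × 3.49 × (648 − 18.6) × 19.1 / 2160 = 11.62 m³.
τ = V/Q = 11.62/3.49 = 3.328 d, or 79.88 h.

τ ≈ 79.9 h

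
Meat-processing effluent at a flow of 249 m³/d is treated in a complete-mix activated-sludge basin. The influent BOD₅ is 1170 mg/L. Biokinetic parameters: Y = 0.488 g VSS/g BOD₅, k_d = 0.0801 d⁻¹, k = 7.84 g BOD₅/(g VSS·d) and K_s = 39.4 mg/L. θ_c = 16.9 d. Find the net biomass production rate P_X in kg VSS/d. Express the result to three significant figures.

P_X ≈ 60.3 kg VSS/d

For a completely mixed reactor with recycle the Lawrence–McCarty relation gives S = K_s·(1 + k_d·θ_c) / [θ_c·(Y·k − k_d) − 1] = 39.4 × (1 + 0.0801 × 16.9) / [16.9 × (0.488 × 7.84 − 0.0801) − 1] = 92.74 / 62.30 = 1.488 mg/L.
Observed yield with endogenous decay: Y_obs = Y / (1 + k_d·θ_c) = 0.488 / (1 + 0.0801 × 16.9) = 0.488 / 2.354 = 0.2073 g VSS/g BOD₅.
Substrate removed = Q·(S₀ − S) = 249 m³/d × (1170 − 1.49) g/m³ = 2.91×10^5 g/d = 291.0 kg/d.
So the net sludge growth is P_X = 0.2073 × 291.0 = 60.33 kg VSS/d.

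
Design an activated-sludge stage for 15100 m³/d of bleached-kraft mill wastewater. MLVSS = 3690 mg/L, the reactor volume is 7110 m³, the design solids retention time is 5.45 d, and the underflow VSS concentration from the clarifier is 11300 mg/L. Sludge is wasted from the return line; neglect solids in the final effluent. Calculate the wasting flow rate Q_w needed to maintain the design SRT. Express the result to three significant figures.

θ_c = V·X/(Q_w·X_r) when wasting from the recycle, so Q_w = V·X/(θ_c·X_r) = 7110 × 3690 / (5.45 × 11300) = 426.0 m³/d.

Q_w ≈ 426 m³/d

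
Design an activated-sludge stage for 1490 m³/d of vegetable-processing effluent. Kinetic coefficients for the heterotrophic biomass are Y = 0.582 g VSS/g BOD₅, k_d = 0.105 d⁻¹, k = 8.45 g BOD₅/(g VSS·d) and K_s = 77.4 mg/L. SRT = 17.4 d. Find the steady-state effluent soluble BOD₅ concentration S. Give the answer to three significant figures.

Effluent substrate depends only on kinetics and SRT: S = K_s(1 + k_d θ_c) / [θ_c(Yk − k_d) − 1] = 77.4 × (1 + 0.105 × 17.4) / [17.4 × (0.582 × 8.45 − 0.105) − 1] = 218.8 / 82.74 = 2.644 mg/L.

S ≈ 2.64 mg/L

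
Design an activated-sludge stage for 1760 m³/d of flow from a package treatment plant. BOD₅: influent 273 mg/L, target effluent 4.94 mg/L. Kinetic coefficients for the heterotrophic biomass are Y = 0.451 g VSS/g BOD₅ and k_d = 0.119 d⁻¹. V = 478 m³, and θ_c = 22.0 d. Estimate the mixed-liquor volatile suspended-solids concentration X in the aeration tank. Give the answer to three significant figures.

X = Y·Q·ΔS·θ_c / [V·(1 + k_d θ_c)] = 0.451 × 1760 × (273 − 4.94) × 22.0 / [478 × (1 + 0.119 × 22.0)] = 2707 mg/L.

X ≈ 2710 mg/L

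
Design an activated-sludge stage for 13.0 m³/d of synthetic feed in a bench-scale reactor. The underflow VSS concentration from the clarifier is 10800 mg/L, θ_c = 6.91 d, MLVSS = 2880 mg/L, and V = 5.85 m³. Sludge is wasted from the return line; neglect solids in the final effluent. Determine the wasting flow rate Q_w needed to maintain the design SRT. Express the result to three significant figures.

Q_w ≈ 0.226 m³/d

Wasting from the return line (neglecting effluent solids): Q_w = V·X / (θ_c·X_r) = 5.850 × 2880 / (6.91 × 10800) = 0.2258 m³/d.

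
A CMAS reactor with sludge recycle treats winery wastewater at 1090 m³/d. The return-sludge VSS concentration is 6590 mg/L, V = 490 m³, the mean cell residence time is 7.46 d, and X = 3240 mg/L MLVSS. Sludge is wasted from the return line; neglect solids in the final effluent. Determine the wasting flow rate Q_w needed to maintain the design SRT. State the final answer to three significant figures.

θ_c = V·X/(Q_w·X_r) when wasting from the recycle, so Q_w = V·X/(θ_c·X_r) = 490.0 × 3240 / (7.46 × 6590) = 32.29 m³/d.

Q_w ≈ 32.3 m³/d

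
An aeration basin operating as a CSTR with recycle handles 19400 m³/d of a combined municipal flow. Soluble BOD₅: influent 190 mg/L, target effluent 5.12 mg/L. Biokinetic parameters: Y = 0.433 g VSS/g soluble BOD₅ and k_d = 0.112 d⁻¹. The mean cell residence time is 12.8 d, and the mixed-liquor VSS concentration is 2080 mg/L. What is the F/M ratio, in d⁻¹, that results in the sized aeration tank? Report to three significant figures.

Rearranging the biomass balance for a CMAS with decay, V = Y·Q·ΔS·θ_c / [X·(1+k_d θ_c)] = 0.433 × 19400 × (190 − 5.12) × 12.8 / [2080 × (1 + 0.112 × 12.8)] = 1.99×10^7 / 5062 = 3927 m³.
Food-to-microorganism ratio F/M = Q S₀ / (V X) = 19400 × 190 / (3927 × 2080) = 0.4512 d⁻¹.

F/M ≈ 0.451 d⁻¹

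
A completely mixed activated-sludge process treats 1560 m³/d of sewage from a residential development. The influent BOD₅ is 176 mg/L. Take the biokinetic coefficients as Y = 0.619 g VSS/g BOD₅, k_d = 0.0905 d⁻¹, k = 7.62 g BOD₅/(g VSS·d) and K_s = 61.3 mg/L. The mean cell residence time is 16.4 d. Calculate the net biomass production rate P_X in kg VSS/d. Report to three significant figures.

P_X ≈ 67.6 kg VSS/d

For a completely mixed reactor with recycle the Lawrence–McCarty relation gives S = K_s·(1 + k_d·θ_c) / [θ_c·(Y·k − k_d) − 1] = 61.3 × (1 + 0.0905 × 16.4) / [16.4 × (0.619 × 7.62 − 0.0905) − 1] = 152.3 / 74.87 = 2.034 mg/L.
Y_obs = Y / (1 + k_d θ_c) = 0.619 / (1 + 0.0905 × 16.4) = 0.619 / 2.484 = 0.2492.
Substrate removed = Q·(S₀ − S) = 1560 m³/d × (176 − 2.03) g/m³ = 2.71×10^5 g/d = 271.4 kg/d.
Biomass produced: P_X = Y_obs·Q·ΔS = 0.2492 × 271.4 ≈ 67.62 kg VSS/d.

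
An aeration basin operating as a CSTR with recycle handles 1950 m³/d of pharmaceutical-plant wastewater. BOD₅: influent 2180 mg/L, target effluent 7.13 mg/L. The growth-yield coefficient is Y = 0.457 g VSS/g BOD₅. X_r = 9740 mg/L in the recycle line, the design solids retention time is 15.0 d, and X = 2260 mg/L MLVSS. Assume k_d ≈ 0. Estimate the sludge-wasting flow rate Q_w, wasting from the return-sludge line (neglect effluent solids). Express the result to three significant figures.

With k_d = 0 the design equation reduces to V = Y Q (S₀−S) θ_c / X = 0.457 × 1950 × (2180 − 7.13) × 15.0 / 2260 = 12852 m³.
Q_w = (V·X)/(θ_c X_r) = 12852 × 2260 / (15.0 × 9740) = 198.8 m³/d.

Q_w ≈ 199 m³/d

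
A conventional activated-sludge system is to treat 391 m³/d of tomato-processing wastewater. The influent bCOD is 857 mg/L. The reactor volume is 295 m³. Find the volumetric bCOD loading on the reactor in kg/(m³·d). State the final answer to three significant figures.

Volumetric loading L_v = Q·S₀ / V = 391 × 857 g/m³ / 295.0 m³ = 1136 g/(m³·d) = 1.136 kg bCOD/(m³·d).

L_v ≈ 1.14 kg bCOD/(m³·d)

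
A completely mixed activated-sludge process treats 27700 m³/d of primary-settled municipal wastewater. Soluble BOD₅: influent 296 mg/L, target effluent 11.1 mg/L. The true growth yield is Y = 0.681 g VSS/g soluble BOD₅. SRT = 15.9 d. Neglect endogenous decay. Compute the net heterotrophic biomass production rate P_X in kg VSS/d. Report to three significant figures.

P_X ≈ 5370 kg VSS/d

No decay correction is needed, so Y_obs = Y = 0.681.
Q·(S₀ − S) = 27700 × (296 − 11.1) × 10⁻³ = 7892 kg/d removed.
Biomass produced: P_X = Y_obs·Q·ΔS = 0.6810 × 7892 ≈ 5374 kg VSS/d.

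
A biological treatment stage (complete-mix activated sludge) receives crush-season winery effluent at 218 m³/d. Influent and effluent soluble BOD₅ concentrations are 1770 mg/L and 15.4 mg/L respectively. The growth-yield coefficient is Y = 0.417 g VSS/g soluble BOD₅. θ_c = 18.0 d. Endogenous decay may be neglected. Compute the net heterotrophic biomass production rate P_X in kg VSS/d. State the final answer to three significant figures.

P_X ≈ 160 kg VSS/d

With endogenous decay neglected, the observed yield equals the true yield: Y_obs = Y = 0.417 g VSS/g soluble BOD₅.
Mass of soluble BOD₅ removed per day: Q(S₀ − S) = 218 × 1755 g/m³ = 382.5 kg/d.
So the net sludge growth is P_X = 0.4170 × 382.5 = 159.5 kg VSS/d.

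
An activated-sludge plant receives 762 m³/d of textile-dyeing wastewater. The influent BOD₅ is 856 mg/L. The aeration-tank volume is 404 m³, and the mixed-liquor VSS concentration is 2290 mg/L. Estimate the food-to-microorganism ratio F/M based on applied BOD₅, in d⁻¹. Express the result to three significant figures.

Food-to-microorganism ratio F/M = Q S₀ / (V X) = 762 × 856 / (404.0 × 2290) = 0.7050 d⁻¹.

F/M ≈ 0.705 d⁻¹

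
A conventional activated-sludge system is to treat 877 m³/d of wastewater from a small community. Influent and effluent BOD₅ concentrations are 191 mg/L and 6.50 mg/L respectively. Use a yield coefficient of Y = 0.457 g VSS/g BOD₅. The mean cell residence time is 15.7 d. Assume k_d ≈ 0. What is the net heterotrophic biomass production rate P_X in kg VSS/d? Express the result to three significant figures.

Since k_d ≈ 0, Y_obs = Y = 0.457 g VSS/g BOD₅.
Q·(S₀ − S) = 877 × (191 − 6.50) × 10⁻³ = 161.8 kg/d removed.
Net biomass production P_X = Y_obs × Q·(S₀ − S) = 0.4570 × 161.8 = 73.95 kg VSS/d.

P_X ≈ 73.9 kg VSS/d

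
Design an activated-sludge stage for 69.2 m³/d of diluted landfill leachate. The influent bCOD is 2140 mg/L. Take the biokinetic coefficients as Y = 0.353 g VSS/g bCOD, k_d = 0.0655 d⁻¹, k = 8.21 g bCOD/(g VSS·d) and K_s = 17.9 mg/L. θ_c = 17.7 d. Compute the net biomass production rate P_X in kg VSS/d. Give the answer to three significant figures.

P_X ≈ 24.2 kg VSS/d

For a completely mixed reactor with recycle the Lawrence–McCarty relation gives S = K_s·(1 + k_d·θ_c) / [θ_c·(Y·k − k_d) − 1] = 17.9 × (1 + 0.0655 × 17.7) / [17.7 × (0.353 × 8.21 − 0.0655) − 1] = 38.65 / 49.14 = 0.7866 mg/L.
Y_obs = Y / (1 + k_d θ_c) = 0.353 / (1 + 0.0655 × 17.7) = 0.353 / 2.159 = 0.1635.
Q·(S₀ − S) = 69.2 × (2140 − 0.787) × 10⁻³ = 148.0 kg/d removed.
Net biomass production P_X = Y_obs × Q·(S₀ − S) = 0.1635 × 148.0 = 24.20 kg VSS/d.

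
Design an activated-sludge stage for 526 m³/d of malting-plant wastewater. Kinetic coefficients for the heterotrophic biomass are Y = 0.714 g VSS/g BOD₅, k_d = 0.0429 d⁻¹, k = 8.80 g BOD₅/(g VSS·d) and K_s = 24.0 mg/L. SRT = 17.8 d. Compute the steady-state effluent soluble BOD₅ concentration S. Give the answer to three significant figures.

From the Monod/SRT balance for a CMAS, S = K_s·(1+k_d θ_c)/[θ_c·(Y k − k_d) − 1] = 24.0 × (1 + 0.0429 × 17.8) / [17.8 × (0.714 × 8.80 − 0.0429) − 1] = 42.33 / 110.1 = 0.3845 mg/L.

S ≈ 0.385 mg/L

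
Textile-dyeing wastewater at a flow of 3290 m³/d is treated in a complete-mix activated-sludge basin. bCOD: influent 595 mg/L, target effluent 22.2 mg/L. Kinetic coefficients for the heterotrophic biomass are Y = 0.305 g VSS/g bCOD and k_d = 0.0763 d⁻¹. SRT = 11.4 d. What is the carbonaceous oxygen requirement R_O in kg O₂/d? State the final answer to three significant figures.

R_O ≈ 1450 kg O₂/d

Correct the yield for decay: Y_obs = Y/(1 + k_d θ_c) = 0.305 / (1 + 0.0763 × 11.4) = 0.305 / 1.870 = 0.1631.
Q·(S₀ − S) = 3290 × (595 − 22.2) × 10⁻³ = 1885 kg/d removed.
P_X = Y_obs·Q·(S₀ − S) = 0.1631 × 1885 = 307.4 kg VSS/d.
R_O = Q·ΔS − 1.42 P_X = 1885 − 436.5 = 1448 kg O₂/d.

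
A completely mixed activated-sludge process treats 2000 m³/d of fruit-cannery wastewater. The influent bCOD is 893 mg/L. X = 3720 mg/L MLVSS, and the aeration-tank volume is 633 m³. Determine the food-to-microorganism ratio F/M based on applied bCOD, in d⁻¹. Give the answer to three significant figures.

F/M ≈ 0.758 d⁻¹

F/M = applied load / biomass = Q·S₀/(V·X) = 2000 × 893 / (633.0 × 3720) = 0.7585 d⁻¹.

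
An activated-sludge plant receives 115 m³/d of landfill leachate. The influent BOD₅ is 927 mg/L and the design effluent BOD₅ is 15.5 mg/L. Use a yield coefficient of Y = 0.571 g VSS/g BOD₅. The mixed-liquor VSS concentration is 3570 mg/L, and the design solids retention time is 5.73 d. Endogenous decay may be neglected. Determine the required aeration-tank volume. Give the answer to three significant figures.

V ≈ 96.1 m³

Biomass mass balance (decay neglected): V·X = Y·Q·(S₀ − S)·θ_c, so V = 0.571 × 115 × (927 − 15.5) × 5.73 / 3570 = 96.07 m³.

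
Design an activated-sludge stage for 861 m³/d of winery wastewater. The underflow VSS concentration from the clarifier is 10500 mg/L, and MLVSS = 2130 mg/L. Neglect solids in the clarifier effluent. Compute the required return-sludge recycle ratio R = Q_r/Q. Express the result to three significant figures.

R ≈ 0.254

Solids balance on the clarifier gives (1+R)X = R·X_r, so R = X/(X_r − X) = 2130 / (10500 − 2130) = 0.2545.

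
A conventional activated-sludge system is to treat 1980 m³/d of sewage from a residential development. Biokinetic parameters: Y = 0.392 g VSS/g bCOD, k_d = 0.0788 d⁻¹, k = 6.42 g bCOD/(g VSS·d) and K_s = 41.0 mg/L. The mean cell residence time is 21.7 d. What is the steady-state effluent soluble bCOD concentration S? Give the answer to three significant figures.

S ≈ 2.14 mg/L

Effluent substrate depends only on kinetics and SRT: S = K_s(1 + k_d θ_c) / [θ_c(Yk − k_d) − 1] = 41.0 × (1 + 0.0788 × 21.7) / [21.7 × (0.392 × 6.42 − 0.0788) − 1] = 111.1 / 51.90 = 2.141 mg/L.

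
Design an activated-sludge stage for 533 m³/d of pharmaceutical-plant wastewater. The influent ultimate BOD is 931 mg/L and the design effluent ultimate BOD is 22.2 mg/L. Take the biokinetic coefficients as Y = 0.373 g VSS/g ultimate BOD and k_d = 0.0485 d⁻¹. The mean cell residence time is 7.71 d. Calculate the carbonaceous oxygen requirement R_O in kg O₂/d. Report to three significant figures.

Observed yield with endogenous decay: Y_obs = Y / (1 + k_d·θ_c) = 0.373 / (1 + 0.0485 × 7.71) = 0.373 / 1.374 = 0.2715 g VSS/g ultimate BOD.
Mass of ultimate BOD removed per day: Q(S₀ − S) = 533 × 908.8 g/m³ = 484.4 kg/d.
P_X = Y_obs·Q·(S₀ − S) = 0.2715 × 484.4 = 131.5 kg VSS/d.
R_O = Q·ΔS − 1.42 P_X = 484.4 − 186.7 = 297.7 kg O₂/d.

R_O ≈ 298 kg O₂/d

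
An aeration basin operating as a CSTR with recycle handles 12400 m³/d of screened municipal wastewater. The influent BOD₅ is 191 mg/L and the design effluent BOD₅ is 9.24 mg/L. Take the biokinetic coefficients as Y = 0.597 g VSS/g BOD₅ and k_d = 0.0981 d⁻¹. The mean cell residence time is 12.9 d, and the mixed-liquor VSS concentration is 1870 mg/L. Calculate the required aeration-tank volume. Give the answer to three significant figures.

Steady-state biomass mass balance: V·X·(1 + k_d·θ_c) = Y·Q·(S₀ − S)·θ_c, so V = 0.597 × 12400 × (191 − 9.24) × 12.9 / [1870 × (1 + 0.0981 × 12.9)] = 1.74×10^7 / 4236 = 4097 m³.

V ≈ 4100 m³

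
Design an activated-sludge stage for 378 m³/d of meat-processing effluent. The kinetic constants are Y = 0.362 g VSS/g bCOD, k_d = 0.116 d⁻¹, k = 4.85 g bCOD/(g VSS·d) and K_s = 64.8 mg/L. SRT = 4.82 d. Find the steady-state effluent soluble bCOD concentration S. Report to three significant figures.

S ≈ 14.6 mg/L

For a completely mixed reactor with recycle the Lawrence–McCarty relation gives S = K_s·(1 + k_d·θ_c) / [θ_c·(Y·k − k_d) − 1] = 64.8 × (1 + 0.116 × 4.82) / [4.82 × (0.362 × 4.85 − 0.116) − 1] = 101.0 / 6.903 = 14.64 mg/L.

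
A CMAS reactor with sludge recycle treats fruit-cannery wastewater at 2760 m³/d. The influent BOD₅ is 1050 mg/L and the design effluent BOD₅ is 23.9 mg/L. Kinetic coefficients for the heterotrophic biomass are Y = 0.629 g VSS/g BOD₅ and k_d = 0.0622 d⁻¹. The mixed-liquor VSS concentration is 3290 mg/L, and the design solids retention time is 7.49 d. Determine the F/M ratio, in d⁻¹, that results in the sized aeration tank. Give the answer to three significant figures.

From the SRT design equation V = Y Q (S₀−S) θ_c / [X (1 + k_d θ_c)] = 0.629 × 2760 × (1050 − 23.9) × 7.49 / [3290 × (1 + 0.0622 × 7.49)] = 1.33×10^7 / 4823 = 2767 m³.
F/M = Q·S₀ / (V·X) = 2760 × 1050 / (2767 × 3290) = 0.3184 g BOD₅·(g VSS·d)⁻¹.

F/M ≈ 0.318 d⁻¹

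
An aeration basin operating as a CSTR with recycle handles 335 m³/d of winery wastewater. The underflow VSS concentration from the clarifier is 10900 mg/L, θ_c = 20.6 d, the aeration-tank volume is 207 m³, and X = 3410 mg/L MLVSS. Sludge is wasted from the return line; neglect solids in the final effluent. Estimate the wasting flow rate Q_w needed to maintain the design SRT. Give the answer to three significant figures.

Q_w ≈ 3.14 m³/d

Q_w = (V·X)/(θ_c X_r) = 207.0 × 3410 / (20.6 × 10900) = 3.144 m³/d.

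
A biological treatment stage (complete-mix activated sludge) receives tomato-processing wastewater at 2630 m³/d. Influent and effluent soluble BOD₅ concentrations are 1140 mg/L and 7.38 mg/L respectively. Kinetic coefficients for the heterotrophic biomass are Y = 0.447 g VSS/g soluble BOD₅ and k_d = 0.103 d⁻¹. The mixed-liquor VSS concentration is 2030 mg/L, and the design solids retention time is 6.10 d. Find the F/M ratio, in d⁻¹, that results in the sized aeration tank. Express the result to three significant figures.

F/M ≈ 0.601 d⁻¹

Steady-state biomass mass balance: V·X·(1 + k_d·θ_c) = Y·Q·(S₀ − S)·θ_c, so V = 0.447 × 2630 × (1140 − 7.38) × 6.10 / [2030 × (1 + 0.103 × 6.10)] = 8.12×10^6 / 3305 = 2457 m³.
Food-to-microorganism ratio F/M = Q S₀ / (V X) = 2630 × 1140 / (2457 × 2030) = 0.6011 d⁻¹.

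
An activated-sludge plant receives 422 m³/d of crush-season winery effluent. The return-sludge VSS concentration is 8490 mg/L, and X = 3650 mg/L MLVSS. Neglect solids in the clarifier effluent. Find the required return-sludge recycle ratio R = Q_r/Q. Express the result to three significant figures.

R ≈ 0.754

R = Q_r/Q = X/(X_r − X) = 3650 / (8490 − 3650) = 0.7541.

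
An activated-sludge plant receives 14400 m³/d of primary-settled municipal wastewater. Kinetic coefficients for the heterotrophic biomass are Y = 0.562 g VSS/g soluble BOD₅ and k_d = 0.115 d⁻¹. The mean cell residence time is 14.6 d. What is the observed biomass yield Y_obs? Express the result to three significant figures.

Y_obs = Y / (1 + k_d θ_c) = 0.562 / (1 + 0.115 × 14.6) = 0.562 / 2.679 = 0.2098.

Y_obs ≈ 0.210 g VSS/g soluble BOD₅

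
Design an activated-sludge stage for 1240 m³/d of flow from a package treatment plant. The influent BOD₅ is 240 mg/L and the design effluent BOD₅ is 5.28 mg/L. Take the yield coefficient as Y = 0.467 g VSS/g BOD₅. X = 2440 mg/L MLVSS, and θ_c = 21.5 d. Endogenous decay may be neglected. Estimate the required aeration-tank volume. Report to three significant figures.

V ≈ 1200 m³

With k_d = 0 the design equation reduces to V = Y Q (S₀−S) θ_c / X = 0.467 × 1240 × (240 − 5.28) × 21.5 / 2440 = 1198 m³.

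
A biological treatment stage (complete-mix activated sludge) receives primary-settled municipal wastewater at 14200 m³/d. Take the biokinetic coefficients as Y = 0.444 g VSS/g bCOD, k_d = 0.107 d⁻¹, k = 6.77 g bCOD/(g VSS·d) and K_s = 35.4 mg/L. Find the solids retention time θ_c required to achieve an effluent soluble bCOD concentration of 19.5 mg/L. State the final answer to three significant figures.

Specific growth rate at S = 19.5 mg/L: μ = YkS/(K_s+S) = 0.444·6.77·19.5/(35.4+19.5) = 1.068 d⁻¹.
Then 1/θ_c = μ − k_d = 1.068 − 0.107 = 0.9607 d⁻¹, giving θ_c = 1.041 d.

θ_c ≈ 1.04 d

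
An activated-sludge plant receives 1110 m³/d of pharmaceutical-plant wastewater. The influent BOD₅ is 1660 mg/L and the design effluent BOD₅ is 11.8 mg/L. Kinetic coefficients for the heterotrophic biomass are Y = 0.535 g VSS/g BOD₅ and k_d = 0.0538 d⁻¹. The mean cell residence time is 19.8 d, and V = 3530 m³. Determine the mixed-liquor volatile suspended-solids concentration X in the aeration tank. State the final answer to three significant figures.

Solving the biomass balance for X: X = Y Q (S₀−S) θ_c / [V (1+k_d θ_c)] = 0.535 × 1110 × (1660 − 11.8) × 19.8 / [3530 × (1 + 0.0538 × 19.8)] = 2658 mg/L.

X ≈ 2660 mg/L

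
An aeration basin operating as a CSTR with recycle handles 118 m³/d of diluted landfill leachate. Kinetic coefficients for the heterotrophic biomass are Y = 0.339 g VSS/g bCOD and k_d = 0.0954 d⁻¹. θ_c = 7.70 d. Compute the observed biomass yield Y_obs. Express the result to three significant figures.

The observed yield is Y_obs = Y/(1 + k_d·θ_c) = 0.339 / (1 + 0.0954 × 7.70) = 0.339 / 1.735 = 0.1954 g VSS per g bCOD removed.

Y_obs ≈ 0.195 g VSS/g bCOD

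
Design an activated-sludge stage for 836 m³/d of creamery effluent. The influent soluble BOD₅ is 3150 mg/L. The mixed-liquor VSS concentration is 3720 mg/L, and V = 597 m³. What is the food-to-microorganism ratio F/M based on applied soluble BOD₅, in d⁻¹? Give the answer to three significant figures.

F/M = Q·S₀ / (V·X) = 836 × 3150 / (597.0 × 3720) = 1.186 g soluble BOD₅·(g VSS·d)⁻¹.

F/M ≈ 1.19 d⁻¹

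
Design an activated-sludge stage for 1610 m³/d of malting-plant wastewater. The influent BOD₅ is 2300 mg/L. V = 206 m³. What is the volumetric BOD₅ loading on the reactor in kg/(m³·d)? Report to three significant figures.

L_v = Q S₀ / V = 1610 × 2300 × 10⁻³ / 206.0 = 17.98 kg/(m³·d).

L_v ≈ 18.0 kg BOD₅/(m³·d)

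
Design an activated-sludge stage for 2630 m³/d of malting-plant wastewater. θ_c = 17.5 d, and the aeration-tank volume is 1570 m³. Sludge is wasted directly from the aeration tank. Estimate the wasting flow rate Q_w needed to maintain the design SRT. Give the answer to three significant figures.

Wasting from the aeration tank: Q_w = V / θ_c = 1570 / 17.5 = 89.71 m³/d.

Q_w ≈ 89.7 m³/d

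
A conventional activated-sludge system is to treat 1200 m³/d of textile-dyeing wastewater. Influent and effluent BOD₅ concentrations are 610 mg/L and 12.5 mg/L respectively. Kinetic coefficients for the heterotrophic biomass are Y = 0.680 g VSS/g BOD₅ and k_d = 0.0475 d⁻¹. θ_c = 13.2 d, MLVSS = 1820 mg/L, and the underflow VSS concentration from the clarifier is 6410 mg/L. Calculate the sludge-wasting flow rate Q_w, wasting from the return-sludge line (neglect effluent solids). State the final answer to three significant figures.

Rearranging the biomass balance for a CMAS with decay, V = Y·Q·ΔS·θ_c / [X·(1+k_d θ_c)] = 0.680 × 1200 × (610 − 12.5) × 13.2 / [1820 × (1 + 0.0475 × 13.2)] = 6.44×10^6 / 2961 = 2173 m³.
Q_w = (V·X)/(θ_c X_r) = 2173 × 1820 / (13.2 × 6410) = 46.75 m³/d.

Q_w ≈ 46.8 m³/d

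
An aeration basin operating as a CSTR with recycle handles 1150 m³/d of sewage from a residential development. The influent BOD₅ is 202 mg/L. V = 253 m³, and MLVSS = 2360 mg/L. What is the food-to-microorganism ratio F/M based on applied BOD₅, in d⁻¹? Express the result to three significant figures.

F/M ≈ 0.389 d⁻¹

F/M = Q·S₀ / (V·X) = 1150 × 202 / (253.0 × 2360) = 0.3891 g BOD₅·(g VSS·d)⁻¹.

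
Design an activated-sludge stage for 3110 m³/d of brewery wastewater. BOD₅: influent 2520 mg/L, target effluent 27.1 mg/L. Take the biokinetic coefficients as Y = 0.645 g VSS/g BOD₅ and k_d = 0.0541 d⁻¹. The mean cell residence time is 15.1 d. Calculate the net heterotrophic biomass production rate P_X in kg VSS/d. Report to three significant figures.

Y_obs = Y / (1 + k_d θ_c) = 0.645 / (1 + 0.0541 × 15.1) = 0.645 / 1.817 = 0.3550.
Q·(S₀ − S) = 3110 × (2520 − 27.1) × 10⁻³ = 7753 kg/d removed.
Biomass produced: P_X = Y_obs·Q·ΔS = 0.3550 × 7753 ≈ 2752 kg VSS/d.

P_X ≈ 2750 kg VSS/d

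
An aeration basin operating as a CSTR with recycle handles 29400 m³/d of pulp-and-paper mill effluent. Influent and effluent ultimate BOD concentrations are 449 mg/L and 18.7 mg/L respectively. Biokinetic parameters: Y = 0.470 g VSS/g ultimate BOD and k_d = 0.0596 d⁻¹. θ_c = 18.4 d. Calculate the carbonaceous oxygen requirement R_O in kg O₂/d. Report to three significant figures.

Correct the yield for decay: Y_obs = Y/(1 + k_d θ_c) = 0.470 / (1 + 0.0596 × 18.4) = 0.470 / 2.097 = 0.2242.
Substrate removed = Q·(S₀ − S) = 29400 m³/d × (449 − 18.7) g/m³ = 1.27×10^7 g/d = 12651 kg/d.
P_X = Y_obs·Q·(S₀ − S) = 0.2242 × 12651 = 2836 kg VSS/d.
R_O = Q·(S₀ − S) − 1.42·P_X = 12651 − 1.42 × 2836 = 8624 kg O₂/d.

R_O ≈ 8620 kg O₂/d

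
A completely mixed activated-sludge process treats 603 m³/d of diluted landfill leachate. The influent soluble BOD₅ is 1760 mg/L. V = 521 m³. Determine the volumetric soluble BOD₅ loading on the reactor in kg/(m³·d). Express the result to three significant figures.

Applied soluble BOD₅ load per unit volume = Q·S₀/V = (603 × 1760/1000)/521.0 = 2.037 kg soluble BOD₅·m⁻³·d⁻¹.

L_v ≈ 2.04 kg soluble BOD₅/(m³·d)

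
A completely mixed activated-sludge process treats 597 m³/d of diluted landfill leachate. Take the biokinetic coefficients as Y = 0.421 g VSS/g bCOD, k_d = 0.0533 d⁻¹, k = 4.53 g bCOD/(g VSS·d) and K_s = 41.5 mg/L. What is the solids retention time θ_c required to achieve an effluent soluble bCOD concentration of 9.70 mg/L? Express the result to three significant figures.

θ_c ≈ 3.25 d

From 1/θ_c = Y·k·S/(K_s + S) − k_d: Y·k·S/(K_s+S) = 0.421 × 4.53 × 9.70 / (41.5 + 9.70) = 0.3613 d⁻¹.
θ_c = 1/(μ − k_d) = 1/(0.3613 − 0.0533) = 1/0.3080 = 3.247 d.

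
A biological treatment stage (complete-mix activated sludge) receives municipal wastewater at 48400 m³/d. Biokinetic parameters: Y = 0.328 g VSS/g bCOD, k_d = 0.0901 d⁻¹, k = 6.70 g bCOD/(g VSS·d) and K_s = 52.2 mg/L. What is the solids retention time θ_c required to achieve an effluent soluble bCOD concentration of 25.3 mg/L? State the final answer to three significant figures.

From 1/θ_c = Y·k·S/(K_s + S) − k_d: Y·k·S/(K_s+S) = 0.328 × 6.70 × 25.3 / (52.2 + 25.3) = 0.7174 d⁻¹.
θ_c = 1/(μ − k_d) = 1/(0.7174 − 0.0901) = 1/0.6273 = 1.594 d.

θ_c ≈ 1.59 d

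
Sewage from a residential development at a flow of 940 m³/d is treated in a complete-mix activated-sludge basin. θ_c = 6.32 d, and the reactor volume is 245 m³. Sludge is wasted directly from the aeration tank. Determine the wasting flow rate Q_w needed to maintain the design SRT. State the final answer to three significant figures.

Q_w ≈ 38.8 m³/d

With mixed-liquor wasting, θ_c = V/Q_w, so Q_w = V/θ_c = 245.0/6.32 = 38.77 m³/d.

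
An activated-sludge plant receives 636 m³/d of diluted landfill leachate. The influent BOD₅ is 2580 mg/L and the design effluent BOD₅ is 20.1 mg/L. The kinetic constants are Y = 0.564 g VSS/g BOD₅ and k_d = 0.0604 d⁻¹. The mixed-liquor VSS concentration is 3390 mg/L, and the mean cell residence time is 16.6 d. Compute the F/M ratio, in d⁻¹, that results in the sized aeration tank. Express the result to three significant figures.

F/M ≈ 0.216 d⁻¹

Steady-state biomass mass balance: V·X·(1 + k_d·θ_c) = Y·Q·(S₀ − S)·θ_c, so V = 0.564 × 636 × (2580 − 20.1) × 16.6 / [3390 × (1 + 0.0604 × 16.6)] = 1.52×10^7 / 6789 = 2245 m³.
Food-to-microorganism ratio F/M = Q S₀ / (V X) = 636 × 2580 / (2245 × 3390) = 0.2156 d⁻¹.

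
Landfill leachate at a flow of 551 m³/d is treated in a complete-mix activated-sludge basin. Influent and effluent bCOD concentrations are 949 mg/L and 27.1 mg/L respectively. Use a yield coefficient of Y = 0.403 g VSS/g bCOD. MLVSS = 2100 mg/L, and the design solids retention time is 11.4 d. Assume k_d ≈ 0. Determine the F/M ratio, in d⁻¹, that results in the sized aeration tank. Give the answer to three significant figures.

Biomass mass balance (decay neglected): V·X = Y·Q·(S₀ − S)·θ_c, so V = 0.403 × 551 × (949 − 27.1) × 11.4 / 2100 = 1111 m³.
F/M = Q·S₀ / (V·X) = 551 × 949 / (1111 × 2100) = 0.2241 g bCOD·(g VSS·d)⁻¹.

F/M ≈ 0.224 d⁻¹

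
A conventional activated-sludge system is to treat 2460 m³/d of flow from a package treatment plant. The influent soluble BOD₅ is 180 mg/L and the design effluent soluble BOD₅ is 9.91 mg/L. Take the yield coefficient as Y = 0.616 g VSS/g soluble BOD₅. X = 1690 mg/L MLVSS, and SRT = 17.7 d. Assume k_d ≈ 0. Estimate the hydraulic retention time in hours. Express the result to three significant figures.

Biomass mass balance (decay neglected): V·X = Y·Q·(S₀ − S)·θ_c, so V = 0.616 × 2460 × (180 − 9.91) × 17.7 / 1690 = 2699 m³.
τ = V/Q = 2699/2460 = 1.097 d, or 26.34 h.

τ ≈ 26.3 h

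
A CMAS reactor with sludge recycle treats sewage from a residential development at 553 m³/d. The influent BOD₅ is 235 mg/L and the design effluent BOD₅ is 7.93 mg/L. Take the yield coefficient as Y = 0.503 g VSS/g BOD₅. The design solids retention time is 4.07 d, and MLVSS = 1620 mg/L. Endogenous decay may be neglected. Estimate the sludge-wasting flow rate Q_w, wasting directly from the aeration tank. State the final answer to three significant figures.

Q_w ≈ 39.0 m³/d

V·X = Y·Q·ΔS·θ_c gives V = 0.503 × 553 × (235 − 7.93) × 4.07 / 1620 = 158.7 m³.
With mixed-liquor wasting, θ_c = V/Q_w, so Q_w = V/θ_c = 158.7/4.07 = 38.99 m³/d.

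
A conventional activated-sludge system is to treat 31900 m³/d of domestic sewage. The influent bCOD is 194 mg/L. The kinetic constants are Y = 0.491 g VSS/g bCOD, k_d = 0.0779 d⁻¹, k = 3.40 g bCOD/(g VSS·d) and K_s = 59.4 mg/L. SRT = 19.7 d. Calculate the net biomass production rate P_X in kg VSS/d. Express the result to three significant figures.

P_X ≈ 1170 kg VSS/d

For a completely mixed reactor with recycle the Lawrence–McCarty relation gives S = K_s·(1 + k_d·θ_c) / [θ_c·(Y·k − k_d) − 1] = 59.4 × (1 + 0.0779 × 19.7) / [19.7 × (0.491 × 3.40 − 0.0779) − 1] = 150.6 / 30.35 = 4.960 mg/L.
Y_obs = Y / (1 + k_d θ_c) = 0.491 / (1 + 0.0779 × 19.7) = 0.491 / 2.535 = 0.1937.
ΔS = 194 − 4.96 = 189.0 mg/L, so the substrate removal rate is 31900 × 189.0/1000 = 6030 kg bCOD/d.
Net biomass production P_X = Y_obs × Q·(S₀ − S) = 0.1937 × 6030 = 1168 kg VSS/d.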